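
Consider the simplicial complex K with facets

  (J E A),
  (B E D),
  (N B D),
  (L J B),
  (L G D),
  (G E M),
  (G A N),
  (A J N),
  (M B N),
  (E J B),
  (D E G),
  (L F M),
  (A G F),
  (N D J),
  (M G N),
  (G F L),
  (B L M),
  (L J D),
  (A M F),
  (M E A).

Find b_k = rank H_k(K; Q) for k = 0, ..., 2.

b_0 = 1, b_1 = 1, b_2 = 0.

We work with the vertex ordering A < B < D < E < F < G < J < L < M < N. The simplices of K, each written with vertices in increasing order, are:

  0-simplices (10): A, B, D, E, F, G, J, L, M, N
  1-simplices (30): AE, AF, AG, AJ, AM, AN, BD, BE, BJ, BL, BM, BN, DE, DG, DJ, DL, DN, EG, EJ, EM, FG, FL, FM, GL, GM, GN, JL, JN, LM, MN
  2-simplices (20): AEJ, AEM, AFG, AFM, AGN, AJN, BDE, BDN, BEJ, BJL, BLM, BMN, DEG, DGL, DJL, DJN, EGM, FGL, FLM, GMN

Hence C_0 ≅ Z^10, C_1 ≅ Z^30, C_2 ≅ Z^20.

The boundary map ∂_1: C_1 → C_0 is given by ∂[p,q] = [q] − [p]. For instance
  ∂FG = G − F.
The 10×30 boundary matrix has rank 9 and Smith normal form diag(1,1,1,1,1,1,1,1,1).

The boundary map ∂_2: C_2 → C_1 sends each 2-simplex [p,q,r] to [q,r] − [p,r] + [p,q]. For instance
  ∂BJL = JL − BL + BJ,
  ∂GMN = MN − GN + GM.
The 30×20 boundary matrix has rank 20 and Smith normal form diag(1,1,1,1,1,1,1,1,1,1,1,1,1,1,1,1,1,1,1,2).

Now H_k = ker ∂_k / im ∂_{k+1}, so:

  H_0: rank C_0 − rank ∂_1 = 10 − 9 = 1, and the invariant factors of ∂_1 are all 1, so H_0 = Z.
  H_1: rank ker ∂_1 − rank ∂_2 = (30 − 9) − 20 = 1, and ∂_2 has invariant factor 2 > 1, so H_1 = Z ⊕ Z_2.
  H_2: rank ker ∂_2 − rank ∂_3 = (20 − 20) − 0 = 0, and there is no ∂_3, so H_2 = 0.

Hence the Betti numbers are b_0 = 1, b_1 = 1, b_2 = 0.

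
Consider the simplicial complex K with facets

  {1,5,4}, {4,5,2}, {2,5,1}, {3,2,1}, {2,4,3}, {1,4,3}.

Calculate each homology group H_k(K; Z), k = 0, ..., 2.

H_0 = Z,  H_1 = 0,  H_2 = Z.

We work with the vertex ordering 1 < 2 < 3 < 4 < 5. The simplices of K, each written with vertices in increasing order, are:

  0-simplices (5): [1], [2], [3], [4], [5]
  1-simplices (9): [1,2], [1,3], [1,4], [1,5], [2,3], [2,4], [2,5], [3,4], [4,5]
  2-simplices (6): [1,2,3], [1,2,5], [1,3,4], [1,4,5], [2,3,4], [2,4,5]

so the chain groups are C_0 ≅ Z^5, C_1 ≅ Z^9, C_2 ≅ Z^6.

∂_1: C_1 → C_0 is given by ∂[p,q] = [q] − [p]. For instance
  ∂[1,2] = [2] − [1].
The 5×9 boundary matrix has rank 4 and Smith normal form diag(1,1,1,1).

The boundary map ∂_2: C_2 → C_1 sends each 2-simplex [p,q,r] to [q,r] − [p,r] + [p,q]. For instance
  ∂[1,2,3] = [2,3] − [1,3] + [1,2],
  ∂[2,3,4] = [3,4] − [2,4] + [2,3].
The 9×6 boundary matrix has rank 5 and Smith normal form diag(1,1,1,1,1).

Now H_k = ker ∂_k / im ∂_{k+1}, so:

  H_0: rank C_0 − rank ∂_1 = 5 − 4 = 1, and the invariant factors of ∂_1 are all 1, so H_0 = Z.
  H_1: rank ker ∂_1 − rank ∂_2 = (9 − 4) − 5 = 0, and the invariant factors of ∂_2 are all 1, so H_1 = 0.
  H_2: rank ker ∂_2 − rank ∂_3 = (6 − 5) − 0 = 1, and there is no ∂_3, so H_2 = Z.

(K is a triangulation of the 2-sphere S^2.)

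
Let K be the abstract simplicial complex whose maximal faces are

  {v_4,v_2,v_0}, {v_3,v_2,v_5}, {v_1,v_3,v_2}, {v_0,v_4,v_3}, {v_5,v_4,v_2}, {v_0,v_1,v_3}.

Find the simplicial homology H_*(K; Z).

H_0 ≅ Z,  H_1 ≅ Z,  H_2 = 0.

Order the vertices as v_0 < v_1 < v_2 < v_3 < v_4 < v_5. Listing each simplex with vertices in this order, K has dimension 2 with simplices:

  0-simplices (6): [v_0], [v_1], [v_2], [v_3], [v_4], [v_5]
  1-simplices (12): [v_0,v_1], [v_0,v_2], [v_0,v_3], [v_0,v_4], [v_1,v_2], [v_1,v_3], [v_2,v_3], [v_2,v_4], [v_2,v_5], [v_3,v_4], [v_3,v_5], [v_4,v_5]
  2-simplices (6): [v_0,v_1,v_3], [v_0,v_2,v_4], [v_0,v_3,v_4], [v_1,v_2,v_3], [v_2,v_3,v_5], [v_2,v_4,v_5]

Hence C_0 ≅ Z^6, C_1 ≅ Z^12, C_2 ≅ Z^6.

The boundary map ∂_1: C_1 → C_0 is given by ∂[p,q] = [q] − [p].
The resulting 6×12 matrix has rank 5, and its Smith normal form has invariant factors (1,1,1,1,1).

∂_2: C_2 → C_1 maps a triangle to the signed sum of its edges. For instance
  ∂[v_2,v_3,v_5] = [v_3,v_5] − [v_2,v_5] + [v_2,v_3],
  ∂[v_2,v_4,v_5] = [v_4,v_5] − [v_2,v_5] + [v_2,v_4].
This gives a 12×6 integer matrix of rank 6; reducing to Smith normal form yields diagonal entries (1,1,1,1,1,1).

Now H_k = ker ∂_k / im ∂_{k+1}, so:

  H_0: rank C_0 − rank ∂_1 = 6 − 5 = 1, and the invariant factors of ∂_1 are all 1, so H_0 = Z.
  H_1: rank ker ∂_1 − rank ∂_2 = (12 − 5) − 6 = 1, and the invariant factors of ∂_2 are all 1, so H_1 = Z.
  H_2: rank ker ∂_2 − rank ∂_3 = (6 − 6) − 0 = 0, and there is no ∂_3, so H_2 = 0.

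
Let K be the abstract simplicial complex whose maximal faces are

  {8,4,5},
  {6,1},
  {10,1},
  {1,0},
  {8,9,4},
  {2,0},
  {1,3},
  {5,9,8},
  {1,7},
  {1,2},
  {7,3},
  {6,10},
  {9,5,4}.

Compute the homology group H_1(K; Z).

H_1 ≅ Z^3.

Fix the vertex order 0 < 1 < 2 < 3 < 4 < 5 < 6 < 7 < 8 < 9 < 10 and write every simplex with vertices in increasing order. Then dim K = 2 and the simplices of K are:

  0-simplices (11): [0], [1], [2], [3], [4], [5], [6], [7], [8], [9], [10]
  1-simplices (15): [0,1], [0,2], [1,2], [1,3], [1,6], [1,7], [1,10], [3,7], [4,5], [4,8], [4,9], [5,8], [5,9], [6,10], [8,9]
  2-simplices (4): [4,5,8], [4,5,9], [4,8,9], [5,8,9]

Hence C_0 ≅ Z^11, C_1 ≅ Z^15, C_2 ≅ Z^4.

Boundary ∂_1: C_1 → C_0 is given by ∂[p,q] = [q] − [p].
The 11×15 boundary matrix has rank 9 and Smith normal form diag(1,1,1,1,1,1,1,1,1).

The boundary map ∂_2: C_2 → C_1 acts by ∂[p,q,r] = [q,r] − [p,r] + [p,q]. For instance
  ∂[5,8,9] = [8,9] − [5,9] + [5,8],
  ∂[4,5,8] = [5,8] − [4,8] + [4,5].
The 15×4 boundary matrix has rank 3 and Smith normal form diag(1,1,1).

Now H_k = ker ∂_k / im ∂_{k+1}, so:

  H_1: rank ker ∂_1 − rank ∂_2 = (15 − 9) − 3 = 3, and the invariant factors of ∂_2 are all 1, so H_1 ≅ Z^3.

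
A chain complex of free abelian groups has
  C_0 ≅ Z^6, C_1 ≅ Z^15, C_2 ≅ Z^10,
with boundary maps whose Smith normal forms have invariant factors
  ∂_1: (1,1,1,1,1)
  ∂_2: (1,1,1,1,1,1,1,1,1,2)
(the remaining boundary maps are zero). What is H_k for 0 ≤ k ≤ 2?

H_0: b_0 = 6 − 0 − 5 = 1; torsion from ∂_1 factors > 1: none. So H_0 = Z.
H_1: b_1 = 15 − 5 − 10 = 0; torsion from ∂_2 factors > 1: [2]. So H_1 = Z/2Z.
H_2: b_2 = 10 − 10 − 0 = 0; torsion from ∂_3 factors > 1: none. So H_2 = 0.

H_0 = Z,  H_1 = Z/2Z,  H_2 = 0.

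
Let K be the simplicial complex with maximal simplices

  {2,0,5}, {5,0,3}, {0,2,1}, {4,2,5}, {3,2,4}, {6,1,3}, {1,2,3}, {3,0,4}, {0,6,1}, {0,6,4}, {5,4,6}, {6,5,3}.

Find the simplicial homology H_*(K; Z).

K has 7 vertices, 18 edges, 12 triangles.
rank ∂_0 = 0, rank ∂_1 = 6 ⇒ b_0 = 7 − 0 − 6 = 1; all invariant factors of ∂_1 are 1 so no torsion. So H_0 ≅ Z.
rank ∂_1 = 6, rank ∂_2 = 12 ⇒ b_1 = 18 − 6 − 12 = 0; ∂_2 has invariant factor(s) [2] giving torsion. So H_1 ≅ Z/2Z.
rank ∂_2 = 12, rank ∂_3 = 0 ⇒ b_2 = 12 − 12 − 0 = 0. So H_2 ≅ 0.

H_0 ≅ Z,  H_1 ≅ Z/2Z,  H_2 = 0.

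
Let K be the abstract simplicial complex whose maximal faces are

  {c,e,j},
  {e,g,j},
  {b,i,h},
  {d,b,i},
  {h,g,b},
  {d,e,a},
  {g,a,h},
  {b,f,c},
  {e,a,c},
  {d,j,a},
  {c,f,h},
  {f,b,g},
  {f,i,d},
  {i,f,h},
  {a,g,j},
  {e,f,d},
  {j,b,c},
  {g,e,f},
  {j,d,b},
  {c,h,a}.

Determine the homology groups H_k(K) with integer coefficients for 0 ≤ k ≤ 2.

Order the vertices as a < b < c < d < e < f < g < h < i < j. Listing each simplex with vertices in this order, K has dimension 2 with simplices:

  0-simplices (10): a, b, c, d, e, f, g, h, i, j
  1-simplices (30): ac, ad, ae, ag, ah, aj, bc, bd, bf, bg, bh, bi, bj, ce, cf, ch, cj, de, df, di, dj, ef, eg, ej, fg, fh, fi, gh, gj, hi
  2-simplices (20): ace, ach, ade, adj, agh, agj, bcf, bcj, bdi, bdj, bfg, bgh, bhi, cej, cfh, def, dfi, efg, egj, fhi

Hence C_0 ≅ Z^10, C_1 ≅ Z^30, C_2 ≅ Z^20.

Boundary ∂_1: C_1 → C_0 maps an edge to its endpoints' difference, ∂[p,q] = q − p. For instance
  ∂df = f − d.
The resulting 10×30 matrix has rank 9, and its Smith normal form has invariant factors (1,1,1,1,1,1,1,1,1).

The boundary map ∂_2: C_2 → C_1 sends each 2-simplex [p,q,r] to [q,r] − [p,r] + [p,q]. For instance
  ∂bfg = fg − bg + bf,
  ∂cfh = fh − ch + cf.
As a 30×20 matrix over Z this has rank 20, with invariant factors (1,1,1,1,1,1,1,1,1,1,1,1,1,1,1,1,1,1,1,2).

Now H_k = ker ∂_k / im ∂_{k+1}, so:

  H_0: rank C_0 − rank ∂_1 = 10 − 9 = 1, and the invariant factors of ∂_1 are all 1, so H_0 ≅ Z.
  H_1: rank ker ∂_1 − rank ∂_2 = (30 − 9) − 20 = 1, and ∂_2 has invariant factor 2 > 1, so H_1 ≅ Z × Z/2.
  H_2: rank ker ∂_2 − rank ∂_3 = (20 − 20) − 0 = 0, and there is no ∂_3, so H_2 ≅ 0.

As a check, the Euler characteristic is 10 − 30 + 20 = 0, which agrees with 1 − 1 + 0 = 0.
(K is a triangulation of the Klein bottle.)

H_0 = Z,  H_1 = Z × Z/2,  H_2 = 0.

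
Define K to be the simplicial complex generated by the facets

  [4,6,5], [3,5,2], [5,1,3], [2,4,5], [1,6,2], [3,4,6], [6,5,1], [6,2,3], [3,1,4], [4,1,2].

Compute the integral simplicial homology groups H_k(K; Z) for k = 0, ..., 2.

H_0 ≅ Z,  H_1 ≅ Z/2,  H_2 = 0.

K has 6 vertices, 15 edges, 10 triangles.
rank ∂_0 = 0, rank ∂_1 = 5 ⇒ b_0 = 6 − 0 − 5 = 1; all invariant factors of ∂_1 are 1 so no torsion. So H_0 = Z.
rank ∂_1 = 5, rank ∂_2 = 10 ⇒ b_1 = 15 − 5 − 10 = 0; ∂_2 has invariant factor(s) [2] giving torsion. So H_1 = Z/2.
rank ∂_2 = 10, rank ∂_3 = 0 ⇒ b_2 = 10 − 10 − 0 = 0. So H_2 = 0.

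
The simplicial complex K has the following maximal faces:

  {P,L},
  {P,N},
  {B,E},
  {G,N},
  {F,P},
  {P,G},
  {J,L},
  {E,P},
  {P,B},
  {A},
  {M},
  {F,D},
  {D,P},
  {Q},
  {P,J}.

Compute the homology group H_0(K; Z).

Take the total order A < B < D < E < F < G < J < L < M < N < P < Q on the vertex set. Then K (dimension 1) consists of the simplices:

  0-simplices (12): A, B, D, E, F, G, J, L, M, N, P, Q
  1-simplices (12): BE, BP, DF, DP, EP, FP, GN, GP, JL, JP, LP, NP

giving chain groups C_0 ≅ Z^12, C_1 ≅ Z^12.

∂_1: C_1 → C_0 sends each edge [p,q] (with p < q) to q − p. For instance
  ∂GP = P − G.
The 12×12 boundary matrix has rank 8 and Smith normal form diag(1,1,1,1,1,1,1,1).

Reading off H_k = ker ∂_k / im ∂_{k+1}:

  H_0: rank C_0 − rank ∂_1 = 12 − 8 = 4, and the invariant factors of ∂_1 are all 1, so H_0 ≅ Z^4.

H_0 ≅ Z^4.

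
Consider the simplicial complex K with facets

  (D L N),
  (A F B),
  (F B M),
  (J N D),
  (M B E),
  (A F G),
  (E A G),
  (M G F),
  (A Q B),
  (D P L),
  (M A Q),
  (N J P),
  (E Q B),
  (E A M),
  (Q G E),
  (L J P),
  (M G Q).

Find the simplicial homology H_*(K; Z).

Order the vertices as A < B < D < E < F < G < J < L < M < N < P < Q. Listing each simplex with vertices in this order, K has dimension 2 with simplices:

  0-simplices (12): A, B, D, E, F, G, J, L, M, N, P, Q
  1-simplices (28): AB, AE, AF, AG, AM, AQ, BE, BF, BM, BQ, DJ, DL, DN, DP, EG, EM, EQ, FG, FM, GM, GQ, JL, JN, JP, LN, LP, MQ, NP
  2-simplices (17): ABF, ABQ, AEG, AEM, AFG, AMQ, BEM, BEQ, BFM, DJN, DLN, DLP, EGQ, FGM, GMQ, JLP, JNP

Hence C_0 ≅ Z^12, C_1 ≅ Z^28, C_2 ≅ Z^17.

The boundary map ∂_1: C_1 → C_0 is given by ∂[p,q] = [q] − [p].
This gives a 12×28 integer matrix of rank 10; reducing to Smith normal form yields diagonal entries (1,1,1,1,1,1,1,1,1,1).

Boundary ∂_2: C_2 → C_1 acts by ∂[p,q,r] = [q,r] − [p,r] + [p,q]. For instance
  ∂FGM = GM − FM + FG,
  ∂DLN = LN − DN + DL.
As a 28×17 matrix over Z this has rank 17, with invariant factors (1,1,1,1,1,1,1,1,1,1,1,1,1,1,1,1,2).

Computing H_k = (kernel of ∂_k) / (image of ∂_{k+1}):

  H_0: rank C_0 − rank ∂_1 = 12 − 10 = 2, and the invariant factors of ∂_1 are all 1, so H_0 = Z^2.
  H_1: rank ker ∂_1 − rank ∂_2 = (28 − 10) − 17 = 1, and ∂_2 has invariant factor 2 > 1, so H_1 = Z ⊕ Z/2Z.
  H_2: rank ker ∂_2 − rank ∂_3 = (17 − 17) − 0 = 0, and there is no ∂_3, so H_2 = 0.

H_0 ≅ Z^2,  H_1 ≅ Z ⊕ Z/2Z,  H_2 = 0.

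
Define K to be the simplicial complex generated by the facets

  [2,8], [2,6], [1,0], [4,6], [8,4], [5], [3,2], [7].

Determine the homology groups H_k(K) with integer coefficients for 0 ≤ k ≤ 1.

H_0 = Z^4,  H_1 = Z.

K has 9 vertices, 6 edges.
rank ∂_0 = 0, rank ∂_1 = 5 ⇒ b_0 = 9 − 0 − 5 = 4; all invariant factors of ∂_1 are 1 so no torsion. So H_0 = Z^4.
rank ∂_1 = 5, rank ∂_2 = 0 ⇒ b_1 = 6 − 5 − 0 = 1. So H_1 = Z.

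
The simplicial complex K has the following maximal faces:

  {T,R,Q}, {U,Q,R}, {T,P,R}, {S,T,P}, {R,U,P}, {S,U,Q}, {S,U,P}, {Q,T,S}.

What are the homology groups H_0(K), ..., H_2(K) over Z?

H_0 = Z,  H_1 = 0,  H_2 = Z.

K has 6 vertices, 12 edges, 8 triangles.
rank ∂_0 = 0, rank ∂_1 = 5 ⇒ b_0 = 6 − 0 − 5 = 1; all invariant factors of ∂_1 are 1 so no torsion. So H_0 = Z.
rank ∂_1 = 5, rank ∂_2 = 7 ⇒ b_1 = 12 − 5 − 7 = 0; all invariant factors of ∂_2 are 1 so no torsion. So H_1 = 0.
rank ∂_2 = 7, rank ∂_3 = 0 ⇒ b_2 = 8 − 7 − 0 = 1. So H_2 = Z.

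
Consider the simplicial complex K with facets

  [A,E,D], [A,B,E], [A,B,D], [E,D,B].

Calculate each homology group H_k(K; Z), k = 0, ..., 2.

H_0 ≅ Z,  H_1 = 0,  H_2 ≅ Z.

We work with the vertex ordering A < B < D < E. The simplices of K, each written with vertices in increasing order, are:

  0-simplices (4): A, B, D, E
  1-simplices (6): AB, AD, AE, BD, BE, DE
  2-simplices (4): ABD, ABE, ADE, BDE

giving chain groups C_0 ≅ Z^4, C_1 ≅ Z^6, C_2 ≅ Z^4.

The boundary map ∂_1: C_1 → C_0 maps an edge to its endpoints' difference, ∂[p,q] = q − p.
The resulting 4×6 matrix has rank 3, and its Smith normal form has invariant factors (1,1,1).

∂_2: C_2 → C_1 acts by ∂[p,q,r] = [q,r] − [p,r] + [p,q]. For instance
  ∂ADE = DE − AE + AD,
  ∂BDE = DE − BE + BD.
As a 6×4 matrix over Z this has rank 3, with invariant factors (1,1,1).

Reading off H_k = ker ∂_k / im ∂_{k+1}:

  H_0: rank C_0 − rank ∂_1 = 4 − 3 = 1, and the invariant factors of ∂_1 are all 1, so H_0 ≅ Z.
  H_1: rank ker ∂_1 − rank ∂_2 = (6 − 3) − 3 = 0, and the invariant factors of ∂_2 are all 1, so H_1 ≅ 0.
  H_2: rank ker ∂_2 − rank ∂_3 = (4 − 3) − 0 = 1, and there is no ∂_3, so H_2 ≅ Z.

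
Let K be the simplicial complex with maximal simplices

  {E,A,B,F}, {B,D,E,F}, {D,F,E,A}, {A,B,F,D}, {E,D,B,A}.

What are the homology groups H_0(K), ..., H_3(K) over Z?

H_0 = Z,  H_1 = 0,  H_2 = 0,  H_3 = Z.

We work with the vertex ordering A < B < D < E < F. The simplices of K, each written with vertices in increasing order, are:

  0-simplices (5): A, B, D, E, F
  1-simplices (10): AB, AD, AE, AF, BD, BE, BF, DE, DF, EF
  2-simplices (10): ABD, ABE, ABF, ADE, ADF, AEF, BDE, BDF, BEF, DEF
  3-simplices (5): ABDE, ABDF, ABEF, ADEF, BDEF

so the chain groups are C_0 ≅ Z^5, C_1 ≅ Z^10, C_2 ≅ Z^10, C_3 ≅ Z^5.

∂_1: C_1 → C_0 maps an edge to its endpoints' difference, ∂[p,q] = q − p. For instance
  ∂BD = D − B.
The 5×10 boundary matrix has rank 4 and Smith normal form diag(1,1,1,1).

The boundary map ∂_2: C_2 → C_1 acts by ∂[p,q,r] = [q,r] − [p,r] + [p,q]. For instance
  ∂ADF = DF − AF + AD,
  ∂ABE = BE − AE + AB.
This gives a 10×10 integer matrix of rank 6; reducing to Smith normal form yields diagonal entries (1,1,1,1,1,1).

Boundary ∂_3: C_3 → C_2 sends each 3-simplex σ to the alternating sum Σ_i (−1)^i (σ with its i-th vertex removed). For instance
  ∂ABDE = BDE − ADE + ABE − ABD,
  ∂ADEF = DEF − AEF + ADF − ADE.
The resulting 10×5 matrix has rank 4, and its Smith normal form has invariant factors (1,1,1,1).

Now H_k = ker ∂_k / im ∂_{k+1}, so:

  H_0: rank C_0 − rank ∂_1 = 5 − 4 = 1, and the invariant factors of ∂_1 are all 1, so H_0 = Z.
  H_1: rank ker ∂_1 − rank ∂_2 = (10 − 4) − 6 = 0, and the invariant factors of ∂_2 are all 1, so H_1 = 0.
  H_2: rank ker ∂_2 − rank ∂_3 = (10 − 6) − 4 = 0, and the invariant factors of ∂_3 are all 1, so H_2 = 0.
  H_3: rank ker ∂_3 − rank ∂_4 = (5 − 4) − 0 = 1, and there is no ∂_4, so H_3 = Z.

As a check, the Euler characteristic is 5 − 10 + 10 − 5 = 0, which agrees with 1 − 0 + 0 − 1 = 0.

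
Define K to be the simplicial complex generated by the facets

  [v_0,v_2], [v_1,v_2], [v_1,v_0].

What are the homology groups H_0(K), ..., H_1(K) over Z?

Order the vertices as v_0 < v_1 < v_2. Listing each simplex with vertices in this order, K has dimension 1 with simplices:

  0-simplices (3): [v_0], [v_1], [v_2]
  1-simplices (3): [v_0,v_1], [v_0,v_2], [v_1,v_2]

giving chain groups C_0 ≅ Z^3, C_1 ≅ Z^3.

Boundary ∂_1: C_1 → C_0 maps an edge to its endpoints' difference, ∂[p,q] = q − p.
The 3×3 boundary matrix has rank 2 and Smith normal form diag(1,1).

Now H_k = ker ∂_k / im ∂_{k+1}, so:

  H_0: rank C_0 − rank ∂_1 = 3 − 2 = 1, and the invariant factors of ∂_1 are all 1, so H_0 = Z.
  H_1: rank ker ∂_1 − rank ∂_2 = (3 − 2) − 0 = 1, and there is no ∂_2, so H_1 = Z.

H_0 = Z,  H_1 = Z.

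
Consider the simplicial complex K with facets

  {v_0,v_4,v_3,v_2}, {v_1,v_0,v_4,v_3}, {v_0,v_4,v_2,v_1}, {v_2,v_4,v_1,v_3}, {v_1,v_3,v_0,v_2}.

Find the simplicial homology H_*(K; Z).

Fix the vertex order v_0 < v_1 < v_2 < v_3 < v_4 and write every simplex with vertices in increasing order. Then dim K = 3 and the simplices of K are:

  0-simplices (5): [v_0], [v_1], [v_2], [v_3], [v_4]
  1-simplices (10): [v_0,v_1], [v_0,v_2], [v_0,v_3], [v_0,v_4], [v_1,v_2], [v_1,v_3], [v_1,v_4], [v_2,v_3], [v_2,v_4], [v_3,v_4]
  2-simplices (10): [v_0,v_1,v_2], [v_0,v_1,v_3], [v_0,v_1,v_4], [v_0,v_2,v_3], [v_0,v_2,v_4], [v_0,v_3,v_4], [v_1,v_2,v_3], [v_1,v_2,v_4], [v_1,v_3,v_4], [v_2,v_3,v_4]
  3-simplices (5): [v_0,v_1,v_2,v_3], [v_0,v_1,v_2,v_4], [v_0,v_1,v_3,v_4], [v_0,v_2,v_3,v_4], [v_1,v_2,v_3,v_4]

giving chain groups C_0 ≅ Z^5, C_1 ≅ Z^10, C_2 ≅ Z^10, C_3 ≅ Z^5.

Boundary ∂_1: C_1 → C_0 sends each edge [p,q] (with p < q) to q − p. For instance
  ∂[v_0,v_4] = [v_4] − [v_0].
This gives a 5×10 integer matrix of rank 4; reducing to Smith normal form yields diagonal entries (1,1,1,1).

The boundary map ∂_2: C_2 → C_1 sends each 2-simplex [p,q,r] to [q,r] − [p,r] + [p,q]. For instance
  ∂[v_0,v_2,v_3] = [v_2,v_3] − [v_0,v_3] + [v_0,v_2],
  ∂[v_1,v_2,v_3] = [v_2,v_3] − [v_1,v_3] + [v_1,v_2].
The resulting 10×10 matrix has rank 6, and its Smith normal form has invariant factors (1,1,1,1,1,1).

The boundary map ∂_3: C_3 → C_2 sends each 3-simplex σ to the alternating sum Σ_i (−1)^i (σ with its i-th vertex removed). For instance
  ∂[v_0,v_1,v_2,v_4] = [v_1,v_2,v_4] − [v_0,v_2,v_4] + [v_0,v_1,v_4] − [v_0,v_1,v_2],
  ∂[v_0,v_1,v_3,v_4] = [v_1,v_3,v_4] − [v_0,v_3,v_4] + [v_0,v_1,v_4] − [v_0,v_1,v_3].
The 10×5 boundary matrix has rank 4 and Smith normal form diag(1,1,1,1).

Reading off H_k = ker ∂_k / im ∂_{k+1}:

  H_0: rank C_0 − rank ∂_1 = 5 − 4 = 1, and the invariant factors of ∂_1 are all 1, so H_0 = Z.
  H_1: rank ker ∂_1 − rank ∂_2 = (10 − 4) − 6 = 0, and the invariant factors of ∂_2 are all 1, so H_1 = 0.
  H_2: rank ker ∂_2 − rank ∂_3 = (10 − 6) − 4 = 0, and the invariant factors of ∂_3 are all 1, so H_2 = 0.
  H_3: rank ker ∂_3 − rank ∂_4 = (5 − 4) − 0 = 1, and there is no ∂_4, so H_3 = Z.

(K is a triangulation of the 3-sphere S^3.)

H_0 ≅ Z,  H_1 = 0,  H_2 = 0,  H_3 ≅ Z.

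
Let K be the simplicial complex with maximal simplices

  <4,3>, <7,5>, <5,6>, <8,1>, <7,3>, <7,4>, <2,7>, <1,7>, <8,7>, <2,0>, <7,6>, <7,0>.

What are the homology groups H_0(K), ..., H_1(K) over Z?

Order the vertices as 0 < 1 < 2 < 3 < 4 < 5 < 6 < 7 < 8. Listing each simplex with vertices in this order, K has dimension 1 with simplices:

  0-simplices (9): [0], [1], [2], [3], [4], [5], [6], [7], [8]
  1-simplices (12): [0,2], [0,7], [1,7], [1,8], [2,7], [3,4], [3,7], [4,7], [5,6], [5,7], [6,7], [7,8]

so the chain groups are C_0 ≅ Z^9, C_1 ≅ Z^12.

∂_1: C_1 → C_0 maps an edge to its endpoints' difference, ∂[p,q] = q − p. For instance
  ∂[2,7] = [7] − [2].
The 9×12 boundary matrix has rank 8 and Smith normal form diag(1,1,1,1,1,1,1,1).

Now H_k = ker ∂_k / im ∂_{k+1}, so:

  H_0: rank C_0 − rank ∂_1 = 9 − 8 = 1, and the invariant factors of ∂_1 are all 1, so H_0 = Z.
  H_1: rank ker ∂_1 − rank ∂_2 = (12 − 8) − 0 = 4, and there is no ∂_2, so H_1 = Z^4.

As a check, the Euler characteristic is 9 − 12 = -3, which agrees with 1 − 4 = -3.

H_0 ≅ Z,  H_1 ≅ Z^4.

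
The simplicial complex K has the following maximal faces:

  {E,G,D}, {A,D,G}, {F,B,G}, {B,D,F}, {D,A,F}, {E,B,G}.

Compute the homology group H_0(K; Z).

H_0 ≅ Z.

Order the vertices as A < B < D < E < F < G. Listing each simplex with vertices in this order, K has dimension 2 with simplices:

  0-simplices (6): A, B, D, E, F, G
  1-simplices (12): AD, AF, AG, BD, BE, BF, BG, DE, DF, DG, EG, FG
  2-simplices (6): ADF, ADG, BDF, BEG, BFG, DEG

so the chain groups are C_0 ≅ Z^6, C_1 ≅ Z^12, C_2 ≅ Z^6.

The boundary map ∂_1: C_1 → C_0 maps an edge to its endpoints' difference, ∂[p,q] = q − p.
The 6×12 boundary matrix has rank 5 and Smith normal form diag(1,1,1,1,1).

Boundary ∂_2: C_2 → C_1 sends each 2-simplex [p,q,r] to [q,r] − [p,r] + [p,q]. For instance
  ∂BDF = DF − BF + BD,
  ∂BEG = EG − BG + BE.
The resulting 12×6 matrix has rank 6, and its Smith normal form has invariant factors (1,1,1,1,1,1).

Computing H_k = (kernel of ∂_k) / (image of ∂_{k+1}):

  H_0: rank C_0 − rank ∂_1 = 6 − 5 = 1, and the invariant factors of ∂_1 are all 1, so H_0 ≅ Z.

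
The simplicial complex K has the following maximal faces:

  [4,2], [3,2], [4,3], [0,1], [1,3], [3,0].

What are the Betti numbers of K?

b_0 = 1, b_1 = 2.

Take the total order 0 < 1 < 2 < 3 < 4 on the vertex set. Then K (dimension 1) consists of the simplices:

  0-simplices (5): [0], [1], [2], [3], [4]
  1-simplices (6): [0,1], [0,3], [1,3], [2,3], [2,4], [3,4]

giving chain groups C_0 ≅ Z^5, C_1 ≅ Z^6.

∂_1: C_1 → C_0 maps an edge to its endpoints' difference, ∂[p,q] = q − p.
This gives a 5×6 integer matrix of rank 4; reducing to Smith normal form yields diagonal entries (1,1,1,1).

Reading off H_k = ker ∂_k / im ∂_{k+1}:

  H_0: rank C_0 − rank ∂_1 = 5 − 4 = 1, and the invariant factors of ∂_1 are all 1, so H_0 = Z.
  H_1: rank ker ∂_1 − rank ∂_2 = (6 − 4) − 0 = 2, and there is no ∂_2, so H_1 = Z^2.

Hence the Betti numbers are b_0 = 1, b_1 = 2.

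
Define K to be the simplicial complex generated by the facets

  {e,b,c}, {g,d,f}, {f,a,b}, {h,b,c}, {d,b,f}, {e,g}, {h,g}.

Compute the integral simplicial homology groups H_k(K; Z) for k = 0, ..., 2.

K has 8 vertices, 14 edges, 5 triangles.
rank ∂_0 = 0, rank ∂_1 = 7 ⇒ b_0 = 8 − 0 − 7 = 1; all invariant factors of ∂_1 are 1 so no torsion. So H_0 = Z.
rank ∂_1 = 7, rank ∂_2 = 5 ⇒ b_1 = 14 − 7 − 5 = 2; all invariant factors of ∂_2 are 1 so no torsion. So H_1 = Z^2.
rank ∂_2 = 5, rank ∂_3 = 0 ⇒ b_2 = 5 − 5 − 0 = 0. So H_2 = 0.

H_0 ≅ Z,  H_1 ≅ Z^2,  H_2 = 0.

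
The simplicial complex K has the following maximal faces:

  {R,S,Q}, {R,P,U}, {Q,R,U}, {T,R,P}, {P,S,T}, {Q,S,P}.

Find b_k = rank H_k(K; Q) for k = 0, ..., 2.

b_0 = 1, b_1 = 1, b_2 = 0.

Take the total order P < Q < R < S < T < U on the vertex set. Then K (dimension 2) consists of the simplices:

  0-simplices (6): P, Q, R, S, T, U
  1-simplices (12): PQ, PR, PS, PT, PU, QR, QS, QU, RS, RT, RU, ST
  2-simplices (6): PQS, PRT, PRU, PST, QRS, QRU

so the chain groups are C_0 ≅ Z^6, C_1 ≅ Z^12, C_2 ≅ Z^6.

The boundary map ∂_1: C_1 → C_0 sends each edge [p,q] (with p < q) to q − p. For instance
  ∂QU = U − Q.
This gives a 6×12 integer matrix of rank 5; reducing to Smith normal form yields diagonal entries (1,1,1,1,1).

Boundary ∂_2: C_2 → C_1 maps a triangle to the signed sum of its edges. For instance
  ∂QRS = RS − QS + QR,
  ∂QRU = RU − QU + QR.
As a 12×6 matrix over Z this has rank 6, with invariant factors (1,1,1,1,1,1).

Now H_k = ker ∂_k / im ∂_{k+1}, so:

  H_0: rank C_0 − rank ∂_1 = 6 − 5 = 1, and the invariant factors of ∂_1 are all 1, so H_0 ≅ Z.
  H_1: rank ker ∂_1 − rank ∂_2 = (12 − 5) − 6 = 1, and the invariant factors of ∂_2 are all 1, so H_1 ≅ Z.
  H_2: rank ker ∂_2 − rank ∂_3 = (6 − 6) − 0 = 0, and there is no ∂_3, so H_2 ≅ 0.

As a check, the Euler characteristic is 6 − 12 + 6 = 0, which agrees with 1 − 1 + 0 = 0.
(K is a triangulation of the cylinder S^1 x I.)

Hence the Betti numbers are b_0 = 1, b_1 = 1, b_2 = 0.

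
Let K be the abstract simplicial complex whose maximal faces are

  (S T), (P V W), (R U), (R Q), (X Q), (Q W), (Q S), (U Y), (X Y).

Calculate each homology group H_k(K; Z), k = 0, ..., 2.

H_0 ≅ Z,  H_1 ≅ Z,  H_2 = 0.

Take the total order P < Q < R < S < T < U < V < W < X < Y on the vertex set. Then K (dimension 2) consists of the simplices:

  0-simplices (10): P, Q, R, S, T, U, V, W, X, Y
  1-simplices (11): PV, PW, QR, QS, QW, QX, RU, ST, UY, VW, XY
  2-simplices (1): PVW

Hence C_0 ≅ Z^10, C_1 ≅ Z^11, C_2 ≅ Z^1.

The boundary map ∂_1: C_1 → C_0 is given by ∂[p,q] = [q] − [p].
This gives a 10×11 integer matrix of rank 9; reducing to Smith normal form yields diagonal entries (1,1,1,1,1,1,1,1,1).

Boundary ∂_2: C_2 → C_1 acts by ∂[p,q,r] = [q,r] − [p,r] + [p,q]. For instance
  ∂PVW = VW − PW + PV.
This gives a 11×1 integer matrix of rank 1; reducing to Smith normal form yields diagonal entries (1).

From H_k ≅ ker(∂_k) / im(∂_{k+1}) we obtain:

  H_0: rank C_0 − rank ∂_1 = 10 − 9 = 1, and the invariant factors of ∂_1 are all 1, so H_0 ≅ Z.
  H_1: rank ker ∂_1 − rank ∂_2 = (11 − 9) − 1 = 1, and the invariant factors of ∂_2 are all 1, so H_1 ≅ Z.
  H_2: rank ker ∂_2 − rank ∂_3 = (1 − 1) − 0 = 0, and there is no ∂_3, so H_2 ≅ 0.

As a check, the Euler characteristic is 10 − 11 + 1 = 0, which agrees with 1 − 1 + 0 = 0.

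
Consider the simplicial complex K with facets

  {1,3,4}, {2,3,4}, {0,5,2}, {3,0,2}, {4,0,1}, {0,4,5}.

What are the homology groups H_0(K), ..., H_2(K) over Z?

Fix the vertex order 0 < 1 < 2 < 3 < 4 < 5 and write every simplex with vertices in increasing order. Then dim K = 2 and the simplices of K are:

  0-simplices (6): [0], [1], [2], [3], [4], [5]
  1-simplices (12): [0,1], [0,2], [0,3], [0,4], [0,5], [1,3], [1,4], [2,3], [2,4], [2,5], [3,4], [4,5]
  2-simplices (6): [0,1,4], [0,2,3], [0,2,5], [0,4,5], [1,3,4], [2,3,4]

giving chain groups C_0 ≅ Z^6, C_1 ≅ Z^12, C_2 ≅ Z^6.

Boundary ∂_1: C_1 → C_0 maps an edge to its endpoints' difference, ∂[p,q] = q − p. For instance
  ∂[1,4] = [4] − [1].
As a 6×12 matrix over Z this has rank 5, with invariant factors (1,1,1,1,1).

The boundary map ∂_2: C_2 → C_1 sends each 2-simplex [p,q,r] to [q,r] − [p,r] + [p,q]. For instance
  ∂[0,2,5] = [2,5] − [0,5] + [0,2],
  ∂[2,3,4] = [3,4] − [2,4] + [2,3].
The 12×6 boundary matrix has rank 6 and Smith normal form diag(1,1,1,1,1,1).

Computing H_k = (kernel of ∂_k) / (image of ∂_{k+1}):

  H_0: rank C_0 − rank ∂_1 = 6 − 5 = 1, and the invariant factors of ∂_1 are all 1, so H_0 ≅ Z.
  H_1: rank ker ∂_1 − rank ∂_2 = (12 − 5) − 6 = 1, and the invariant factors of ∂_2 are all 1, so H_1 ≅ Z.
  H_2: rank ker ∂_2 − rank ∂_3 = (6 − 6) − 0 = 0, and there is no ∂_3, so H_2 ≅ 0.

As a check, the Euler characteristic is 6 − 12 + 6 = 0, which agrees with 1 − 1 + 0 = 0.

H_0 = Z,  H_1 = Z,  H_2 = 0.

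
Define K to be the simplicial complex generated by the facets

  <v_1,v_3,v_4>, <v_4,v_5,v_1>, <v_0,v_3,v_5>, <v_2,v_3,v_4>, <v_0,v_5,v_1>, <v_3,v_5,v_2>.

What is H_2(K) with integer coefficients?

K has 6 vertices, 12 edges, 6 triangles.
rank ∂_2 = 6, rank ∂_3 = 0 ⇒ b_2 = 6 − 6 − 0 = 0. So H_2 ≅ 0.

H_2 ≅ 0.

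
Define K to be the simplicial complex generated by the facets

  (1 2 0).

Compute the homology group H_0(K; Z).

Take the total order 0 < 1 < 2 on the vertex set. Then K (dimension 2) consists of the simplices:

  0-simplices (3): [0], [1], [2]
  1-simplices (3): [0,1], [0,2], [1,2]
  2-simplices (1): [0,1,2]

so the chain groups are C_0 ≅ Z^3, C_1 ≅ Z^3, C_2 ≅ Z^1.

Boundary ∂_1: C_1 → C_0 is given by ∂[p,q] = [q] − [p].
As a 3×3 matrix over Z this has rank 2, with invariant factors (1,1).

∂_2: C_2 → C_1 maps a triangle to the signed sum of its edges. For instance
  ∂[0,1,2] = [1,2] − [0,2] + [0,1].
The resulting 3×1 matrix has rank 1, and its Smith normal form has invariant factors (1).

Computing H_k = (kernel of ∂_k) / (image of ∂_{k+1}):

  H_0: rank C_0 − rank ∂_1 = 3 − 2 = 1, and the invariant factors of ∂_1 are all 1, so H_0 ≅ Z.

H_0 ≅ Z.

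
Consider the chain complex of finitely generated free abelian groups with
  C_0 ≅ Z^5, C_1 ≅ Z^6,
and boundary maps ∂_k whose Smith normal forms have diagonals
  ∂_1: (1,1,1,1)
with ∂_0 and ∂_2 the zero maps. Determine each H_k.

H_0: b_0 = 5 − 0 − 4 = 1; torsion from ∂_1 factors > 1: none. So H_0 = Z.
H_1: b_1 = 6 − 4 − 0 = 2; torsion from ∂_2 factors > 1: none. So H_1 = Z^2.

H_0 = Z,  H_1 = Z^2.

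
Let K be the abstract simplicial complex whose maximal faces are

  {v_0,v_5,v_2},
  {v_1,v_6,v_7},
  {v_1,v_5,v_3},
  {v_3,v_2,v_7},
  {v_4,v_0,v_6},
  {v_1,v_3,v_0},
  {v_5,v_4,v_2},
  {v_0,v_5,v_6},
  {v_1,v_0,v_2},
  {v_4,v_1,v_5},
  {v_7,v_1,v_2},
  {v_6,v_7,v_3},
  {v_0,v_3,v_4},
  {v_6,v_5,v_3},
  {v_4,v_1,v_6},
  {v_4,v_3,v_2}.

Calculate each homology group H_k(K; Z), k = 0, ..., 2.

Take the total order v_0 < v_1 < v_2 < v_3 < v_4 < v_5 < v_6 < v_7 on the vertex set. Then K (dimension 2) consists of the simplices:

  0-simplices (8): [v_0], [v_1], [v_2], [v_3], [v_4], [v_5], [v_6], [v_7]
  1-simplices (24): (24 of them)
  2-simplices (16): (16 of them)

giving chain groups C_0 ≅ Z^8, C_1 ≅ Z^24, C_2 ≅ Z^16.

The boundary map ∂_1: C_1 → C_0 maps an edge to its endpoints' difference, ∂[p,q] = q − p. For instance
  ∂[v_2,v_7] = [v_7] − [v_2].
As a 8×24 matrix over Z this has rank 7, with invariant factors (1,1,1,1,1,1,1).

Boundary ∂_2: C_2 → C_1 sends each 2-simplex [p,q,r] to [q,r] − [p,r] + [p,q]. For instance
  ∂[v_0,v_1,v_2] = [v_1,v_2] − [v_0,v_2] + [v_0,v_1],
  ∂[v_2,v_4,v_5] = [v_4,v_5] − [v_2,v_5] + [v_2,v_4].
As a 24×16 matrix over Z this has rank 15, with invariant factors (1,1,1,1,1,1,1,1,1,1,1,1,1,1,1).

From H_k ≅ ker(∂_k) / im(∂_{k+1}) we obtain:

  H_0: rank C_0 − rank ∂_1 = 8 − 7 = 1, and the invariant factors of ∂_1 are all 1, so H_0 = Z.
  H_1: rank ker ∂_1 − rank ∂_2 = (24 − 7) − 15 = 2, and the invariant factors of ∂_2 are all 1, so H_1 = Z^2.
  H_2: rank ker ∂_2 − rank ∂_3 = (16 − 15) − 0 = 1, and there is no ∂_3, so H_2 = Z.

As a check, the Euler characteristic is 8 − 24 + 16 = 0, which agrees with 1 − 2 + 1 = 0.

H_0 ≅ Z,  H_1 ≅ Z^2,  H_2 ≅ Z.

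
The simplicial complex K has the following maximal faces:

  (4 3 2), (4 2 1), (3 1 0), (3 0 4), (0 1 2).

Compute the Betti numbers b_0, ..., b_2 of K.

Order the vertices as 0 < 1 < 2 < 3 < 4. Listing each simplex with vertices in this order, K has dimension 2 with simplices:

  0-simplices (5): [0], [1], [2], [3], [4]
  1-simplices (10): [0,1], [0,2], [0,3], [0,4], [1,2], [1,3], [1,4], [2,3], [2,4], [3,4]
  2-simplices (5): [0,1,2], [0,1,3], [0,3,4], [1,2,4], [2,3,4]

giving chain groups C_0 ≅ Z^5, C_1 ≅ Z^10, C_2 ≅ Z^5.

Boundary ∂_1: C_1 → C_0 sends each edge [p,q] (with p < q) to q − p.
As a 5×10 matrix over Z this has rank 4, with invariant factors (1,1,1,1).

The boundary map ∂_2: C_2 → C_1 sends each 2-simplex [p,q,r] to [q,r] − [p,r] + [p,q]. For instance
  ∂[0,1,2] = [1,2] − [0,2] + [0,1],
  ∂[0,3,4] = [3,4] − [0,4] + [0,3].
The 10×5 boundary matrix has rank 5 and Smith normal form diag(1,1,1,1,1).

Now H_k = ker ∂_k / im ∂_{k+1}, so:

  H_0: rank C_0 − rank ∂_1 = 5 − 4 = 1, and the invariant factors of ∂_1 are all 1, so H_0 ≅ Z.
  H_1: rank ker ∂_1 − rank ∂_2 = (10 − 4) − 5 = 1, and the invariant factors of ∂_2 are all 1, so H_1 ≅ Z.
  H_2: rank ker ∂_2 − rank ∂_3 = (5 − 5) − 0 = 0, and there is no ∂_3, so H_2 ≅ 0.

Hence the Betti numbers are b_0 = 1, b_1 = 1, b_2 = 0.

b_0 = 1, b_1 = 1, b_2 = 0.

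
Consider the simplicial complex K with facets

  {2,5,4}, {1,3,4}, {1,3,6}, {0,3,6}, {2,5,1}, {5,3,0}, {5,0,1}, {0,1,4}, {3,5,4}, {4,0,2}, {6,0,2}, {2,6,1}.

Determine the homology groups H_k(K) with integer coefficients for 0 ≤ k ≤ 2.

H_0 = Z,  H_1 = Z_2,  H_2 = 0.

Order the vertices as 0 < 1 < 2 < 3 < 4 < 5 < 6. Listing each simplex with vertices in this order, K has dimension 2 with simplices:

  0-simplices (7): [0], [1], [2], [3], [4], [5], [6]
  1-simplices (18): [0,1], [0,2], [0,3], [0,4], [0,5], [0,6], [1,2], [1,3], [1,4], [1,5], [1,6], [2,4], [2,5], [2,6], [3,4], [3,5], [3,6], [4,5]
  2-simplices (12): [0,1,4], [0,1,5], [0,2,4], [0,2,6], [0,3,5], [0,3,6], [1,2,5], [1,2,6], [1,3,4], [1,3,6], [2,4,5], [3,4,5]

giving chain groups C_0 ≅ Z^7, C_1 ≅ Z^18, C_2 ≅ Z^12.

Boundary ∂_1: C_1 → C_0 maps an edge to its endpoints' difference, ∂[p,q] = q − p.
The resulting 7×18 matrix has rank 6, and its Smith normal form has invariant factors (1,1,1,1,1,1).

∂_2: C_2 → C_1 sends each 2-simplex [p,q,r] to [q,r] − [p,r] + [p,q]. For instance
  ∂[3,4,5] = [4,5] − [3,5] + [3,4],
  ∂[0,2,4] = [2,4] − [0,4] + [0,2].
The resulting 18×12 matrix has rank 12, and its Smith normal form has invariant factors (1,1,1,1,1,1,1,1,1,1,1,2).

Computing H_k = (kernel of ∂_k) / (image of ∂_{k+1}):

  H_0: rank C_0 − rank ∂_1 = 7 − 6 = 1, and the invariant factors of ∂_1 are all 1, so H_0 = Z.
  H_1: rank ker ∂_1 − rank ∂_2 = (18 − 6) − 12 = 0, and ∂_2 has invariant factor 2 > 1, so H_1 = Z_2.
  H_2: rank ker ∂_2 − rank ∂_3 = (12 − 12) − 0 = 0, and there is no ∂_3, so H_2 = 0.

As a check, the Euler characteristic is 7 − 18 + 12 = 1, which agrees with 1 − 0 + 0 = 1.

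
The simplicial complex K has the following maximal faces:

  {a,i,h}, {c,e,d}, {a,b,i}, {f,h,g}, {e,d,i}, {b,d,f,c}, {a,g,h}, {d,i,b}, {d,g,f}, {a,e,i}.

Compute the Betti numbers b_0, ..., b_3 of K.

K has 9 vertices, 21 edges, 13 triangles, 1 3-simplex.
rank ∂_0 = 0, rank ∂_1 = 8 ⇒ b_0 = 9 − 0 − 8 = 1; all invariant factors of ∂_1 are 1 so no torsion. So H_0 = Z.
rank ∂_1 = 8, rank ∂_2 = 12 ⇒ b_1 = 21 − 8 − 12 = 1; all invariant factors of ∂_2 are 1 so no torsion. So H_1 = Z.
rank ∂_2 = 12, rank ∂_3 = 1 ⇒ b_2 = 13 − 12 − 1 = 0; all invariant factors of ∂_3 are 1 so no torsion. So H_2 = 0.
rank ∂_3 = 1, rank ∂_4 = 0 ⇒ b_3 = 1 − 1 − 0 = 0. So H_3 = 0.

b_0 = 1, b_1 = 1, b_2 = 0, b_3 = 0.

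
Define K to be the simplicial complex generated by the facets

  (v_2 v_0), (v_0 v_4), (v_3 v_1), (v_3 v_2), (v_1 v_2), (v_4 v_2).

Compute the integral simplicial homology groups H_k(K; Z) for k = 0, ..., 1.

H_0 = Z,  H_1 = Z^2.

Take the total order v_0 < v_1 < v_2 < v_3 < v_4 on the vertex set. Then K (dimension 1) consists of the simplices:

  0-simplices (5): [v_0], [v_1], [v_2], [v_3], [v_4]
  1-simplices (6): [v_0,v_2], [v_0,v_4], [v_1,v_2], [v_1,v_3], [v_2,v_3], [v_2,v_4]

giving chain groups C_0 ≅ Z^5, C_1 ≅ Z^6.

Boundary ∂_1: C_1 → C_0 maps an edge to its endpoints' difference, ∂[p,q] = q − p.
The 5×6 boundary matrix has rank 4 and Smith normal form diag(1,1,1,1).

Now H_k = ker ∂_k / im ∂_{k+1}, so:

  H_0: rank C_0 − rank ∂_1 = 5 − 4 = 1, and the invariant factors of ∂_1 are all 1, so H_0 ≅ Z.
  H_1: rank ker ∂_1 − rank ∂_2 = (6 − 4) − 0 = 2, and there is no ∂_2, so H_1 ≅ Z^2.

As a check, the Euler characteristic is 5 − 6 = -1, which agrees with 1 − 2 = -1.
(K is a triangulation of a wedge of 2 circles.)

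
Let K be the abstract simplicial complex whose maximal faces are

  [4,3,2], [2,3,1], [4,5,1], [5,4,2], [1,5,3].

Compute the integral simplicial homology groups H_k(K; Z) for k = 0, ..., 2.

Fix the vertex order 1 < 2 < 3 < 4 < 5 and write every simplex with vertices in increasing order. Then dim K = 2 and the simplices of K are:

  0-simplices (5): [1], [2], [3], [4], [5]
  1-simplices (10): [1,2], [1,3], [1,4], [1,5], [2,3], [2,4], [2,5], [3,4], [3,5], [4,5]
  2-simplices (5): [1,2,3], [1,3,5], [1,4,5], [2,3,4], [2,4,5]

Hence C_0 ≅ Z^5, C_1 ≅ Z^10, C_2 ≅ Z^5.

The boundary map ∂_1: C_1 → C_0 sends each edge [p,q] (with p < q) to q − p. For instance
  ∂[1,2] = [2] − [1].
As a 5×10 matrix over Z this has rank 4, with invariant factors (1,1,1,1).

Boundary ∂_2: C_2 → C_1 sends each 2-simplex [p,q,r] to [q,r] − [p,r] + [p,q]. For instance
  ∂[2,4,5] = [4,5] − [2,5] + [2,4],
  ∂[1,4,5] = [4,5] − [1,5] + [1,4].
The resulting 10×5 matrix has rank 5, and its Smith normal form has invariant factors (1,1,1,1,1).

Now H_k = ker ∂_k / im ∂_{k+1}, so:

  H_0: rank C_0 − rank ∂_1 = 5 − 4 = 1, and the invariant factors of ∂_1 are all 1, so H_0 ≅ Z.
  H_1: rank ker ∂_1 − rank ∂_2 = (10 − 4) − 5 = 1, and the invariant factors of ∂_2 are all 1, so H_1 ≅ Z.
  H_2: rank ker ∂_2 − rank ∂_3 = (5 − 5) − 0 = 0, and there is no ∂_3, so H_2 ≅ 0.

As a check, the Euler characteristic is 5 − 10 + 5 = 0, which agrees with 1 − 1 + 0 = 0.

H_0 ≅ Z,  H_1 ≅ Z,  H_2 = 0.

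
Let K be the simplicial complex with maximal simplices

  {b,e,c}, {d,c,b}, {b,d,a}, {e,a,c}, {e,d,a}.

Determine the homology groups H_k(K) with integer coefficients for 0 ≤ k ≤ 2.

Fix the vertex order a < b < c < d < e and write every simplex with vertices in increasing order. Then dim K = 2 and the simplices of K are:

  0-simplices (5): a, b, c, d, e
  1-simplices (10): ab, ac, ad, ae, bc, bd, be, cd, ce, de
  2-simplices (5): abd, ace, ade, bcd, bce

Hence C_0 ≅ Z^5, C_1 ≅ Z^10, C_2 ≅ Z^5.

The boundary map ∂_1: C_1 → C_0 sends each edge [p,q] (with p < q) to q − p.
This gives a 5×10 integer matrix of rank 4; reducing to Smith normal form yields diagonal entries (1,1,1,1).

∂_2: C_2 → C_1 acts by ∂[p,q,r] = [q,r] − [p,r] + [p,q]. For instance
  ∂abd = bd − ad + ab,
  ∂ade = de − ae + ad.
The resulting 10×5 matrix has rank 5, and its Smith normal form has invariant factors (1,1,1,1,1).

From H_k ≅ ker(∂_k) / im(∂_{k+1}) we obtain:

  H_0: rank C_0 − rank ∂_1 = 5 − 4 = 1, and the invariant factors of ∂_1 are all 1, so H_0 = Z.
  H_1: rank ker ∂_1 − rank ∂_2 = (10 − 4) − 5 = 1, and the invariant factors of ∂_2 are all 1, so H_1 = Z.
  H_2: rank ker ∂_2 − rank ∂_3 = (5 − 5) − 0 = 0, and there is no ∂_3, so H_2 = 0.

H_0 = Z,  H_1 = Z,  H_2 = 0.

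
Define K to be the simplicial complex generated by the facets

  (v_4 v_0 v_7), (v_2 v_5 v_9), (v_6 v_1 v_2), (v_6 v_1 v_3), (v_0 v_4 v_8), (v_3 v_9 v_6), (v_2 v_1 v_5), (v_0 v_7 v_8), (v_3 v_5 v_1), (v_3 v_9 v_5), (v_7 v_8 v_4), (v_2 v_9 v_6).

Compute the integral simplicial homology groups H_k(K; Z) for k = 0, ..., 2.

H_0 ≅ Z^2,  H_1 = 0,  H_2 ≅ Z^2.

Fix the vertex order v_0 < v_1 < v_2 < v_3 < v_4 < v_5 < v_6 < v_7 < v_8 < v_9 and write every simplex with vertices in increasing order. Then dim K = 2 and the simplices of K are:

  0-simplices (10): [v_0], [v_1], [v_2], [v_3], [v_4], [v_5], [v_6], [v_7], [v_8], [v_9]
  1-simplices (18): (18 of them)
  2-simplices (12): (12 of them)

Hence C_0 ≅ Z^10, C_1 ≅ Z^18, C_2 ≅ Z^12.

The boundary map ∂_1: C_1 → C_0 is given by ∂[p,q] = [q] − [p].
The 10×18 boundary matrix has rank 8 and Smith normal form diag(1,1,1,1,1,1,1,1).

Boundary ∂_2: C_2 → C_1 maps a triangle to the signed sum of its edges. For instance
  ∂[v_3,v_5,v_9] = [v_5,v_9] − [v_3,v_9] + [v_3,v_5],
  ∂[v_1,v_3,v_5] = [v_3,v_5] − [v_1,v_5] + [v_1,v_3].
This gives a 18×12 integer matrix of rank 10; reducing to Smith normal form yields diagonal entries (1,1,1,1,1,1,1,1,1,1).

Reading off H_k = ker ∂_k / im ∂_{k+1}:

  H_0: rank C_0 − rank ∂_1 = 10 − 8 = 2, and the invariant factors of ∂_1 are all 1, so H_0 = Z^2.
  H_1: rank ker ∂_1 − rank ∂_2 = (18 − 8) − 10 = 0, and the invariant factors of ∂_2 are all 1, so H_1 = 0.
  H_2: rank ker ∂_2 − rank ∂_3 = (12 − 10) − 0 = 2, and there is no ∂_3, so H_2 = Z^2.

(K is a triangulation of the disjoint union of the 2-sphere S^2 and the 2-sphere S^2.)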